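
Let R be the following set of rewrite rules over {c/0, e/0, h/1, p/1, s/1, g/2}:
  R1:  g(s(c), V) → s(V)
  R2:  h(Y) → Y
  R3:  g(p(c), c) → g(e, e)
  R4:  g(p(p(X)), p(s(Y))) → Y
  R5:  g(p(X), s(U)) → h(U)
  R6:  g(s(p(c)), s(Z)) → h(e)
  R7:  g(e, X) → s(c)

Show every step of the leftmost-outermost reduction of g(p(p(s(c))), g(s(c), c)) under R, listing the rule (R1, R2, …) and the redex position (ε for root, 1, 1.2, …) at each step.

1. g(p(p(s(c))), g(s(c), c))  →  g(p(p(s(c))), s(c))   [R1 at 2]
2. g(p(p(s(c))), s(c))  →  h(c)   [R5 at ε]
3. h(c)  →  c   [R2 at ε]

c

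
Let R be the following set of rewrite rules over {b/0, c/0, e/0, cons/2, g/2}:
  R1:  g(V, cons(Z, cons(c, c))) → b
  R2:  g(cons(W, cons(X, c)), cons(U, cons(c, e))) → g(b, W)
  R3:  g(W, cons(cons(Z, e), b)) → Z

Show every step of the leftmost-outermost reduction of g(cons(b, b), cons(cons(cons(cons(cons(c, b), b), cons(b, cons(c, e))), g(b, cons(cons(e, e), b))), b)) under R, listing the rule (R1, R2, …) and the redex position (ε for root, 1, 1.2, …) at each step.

1. g(cons(b, b), cons(cons(cons(cons(cons(c, b), b), cons(b, cons(c, e))), g(b, cons(cons(e, e), b))), b))  →  g(cons(b, b), cons(cons(cons(cons(cons(c, b), b), cons(b, cons(c, e))), e), b))   [R3 at 2.1.2]
2. g(cons(b, b), cons(cons(cons(cons(cons(c, b), b), cons(b, cons(c, e))), e), b))  →  cons(cons(cons(c, b), b), cons(b, cons(c, e)))   [R3 at ε]

cons(cons(cons(c, b), b), cons(b, cons(c, e)))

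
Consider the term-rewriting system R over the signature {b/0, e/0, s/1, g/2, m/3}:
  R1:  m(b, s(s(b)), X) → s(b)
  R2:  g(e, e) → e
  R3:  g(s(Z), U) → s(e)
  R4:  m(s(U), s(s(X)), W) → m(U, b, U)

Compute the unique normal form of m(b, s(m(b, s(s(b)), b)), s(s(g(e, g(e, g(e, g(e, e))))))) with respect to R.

1. m(b, s(m(b, s(s(b)), b)), s(s(g(e, g(e, g(e, g(e, e)))))))  →  m(b, s(s(b)), s(s(g(e, g(e, g(e, g(e, e)))))))   [R1 at 2.1]
2. m(b, s(s(b)), s(s(g(e, g(e, g(e, g(e, e)))))))  →  s(b)   [R1 at ε]

s(b)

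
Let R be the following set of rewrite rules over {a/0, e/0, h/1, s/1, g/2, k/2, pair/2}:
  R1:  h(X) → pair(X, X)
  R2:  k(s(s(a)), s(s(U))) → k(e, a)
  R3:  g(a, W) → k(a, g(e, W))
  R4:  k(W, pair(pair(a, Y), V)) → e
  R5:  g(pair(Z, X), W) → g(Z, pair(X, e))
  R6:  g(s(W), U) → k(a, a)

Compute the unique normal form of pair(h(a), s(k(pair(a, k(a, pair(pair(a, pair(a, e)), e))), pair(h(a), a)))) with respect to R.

1. pair(h(a), s(k(pair(a, k(a, pair(pair(a, pair(a, e)), e))), pair(h(a), a))))  →  pair(pair(a, a), s(k(pair(a, k(a, pair(pair(a, pair(a, e)), e))), pair(h(a), a))))   [R1 at 1]
2. pair(pair(a, a), s(k(pair(a, k(a, pair(pair(a, pair(a, e)), e))), pair(h(a), a))))  →  pair(pair(a, a), s(k(pair(a, e), pair(h(a), a))))   [R4 at 2.1.1.2]
3. pair(pair(a, a), s(k(pair(a, e), pair(h(a), a))))  →  pair(pair(a, a), s(k(pair(a, e), pair(pair(a, a), a))))   [R1 at 2.1.2.1]
4. pair(pair(a, a), s(k(pair(a, e), pair(pair(a, a), a))))  →  pair(pair(a, a), s(e))   [R4 at 2.1]

pair(pair(a, a), s(e))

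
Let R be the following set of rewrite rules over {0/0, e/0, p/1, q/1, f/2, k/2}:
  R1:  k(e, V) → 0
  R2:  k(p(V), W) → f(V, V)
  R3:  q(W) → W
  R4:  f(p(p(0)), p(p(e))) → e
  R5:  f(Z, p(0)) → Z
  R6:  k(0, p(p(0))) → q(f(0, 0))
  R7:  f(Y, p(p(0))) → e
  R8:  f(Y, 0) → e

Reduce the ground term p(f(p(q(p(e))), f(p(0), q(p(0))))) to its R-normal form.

p(p(p(e)))

1. p(f(p(q(p(e))), f(p(0), q(p(0)))))  →  p(f(p(p(e)), f(p(0), q(p(0)))))   [R3 at 1.1.1]
2. p(f(p(p(e)), f(p(0), q(p(0)))))  →  p(f(p(p(e)), f(p(0), p(0))))   [R3 at 1.2.2]
3. p(f(p(p(e)), f(p(0), p(0))))  →  p(f(p(p(e)), p(0)))   [R5 at 1.2]
4. p(f(p(p(e)), p(0)))  →  p(p(p(e)))   [R5 at 1]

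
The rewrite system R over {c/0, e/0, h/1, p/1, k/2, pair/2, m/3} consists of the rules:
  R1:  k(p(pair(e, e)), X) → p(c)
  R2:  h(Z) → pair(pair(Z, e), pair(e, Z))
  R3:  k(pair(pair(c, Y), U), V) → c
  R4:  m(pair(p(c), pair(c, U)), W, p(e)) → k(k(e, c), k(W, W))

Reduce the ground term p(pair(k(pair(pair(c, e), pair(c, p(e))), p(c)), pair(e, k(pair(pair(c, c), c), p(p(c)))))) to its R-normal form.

1. p(pair(k(pair(pair(c, e), pair(c, p(e))), p(c)), pair(e, k(pair(pair(c, c), c), p(p(c))))))  →  p(pair(c, pair(e, k(pair(pair(c, c), c), p(p(c))))))   [R3 at 1.1]
2. p(pair(c, pair(e, k(pair(pair(c, c), c), p(p(c))))))  →  p(pair(c, pair(e, c)))   [R3 at 1.2.2]

p(pair(c, pair(e, c)))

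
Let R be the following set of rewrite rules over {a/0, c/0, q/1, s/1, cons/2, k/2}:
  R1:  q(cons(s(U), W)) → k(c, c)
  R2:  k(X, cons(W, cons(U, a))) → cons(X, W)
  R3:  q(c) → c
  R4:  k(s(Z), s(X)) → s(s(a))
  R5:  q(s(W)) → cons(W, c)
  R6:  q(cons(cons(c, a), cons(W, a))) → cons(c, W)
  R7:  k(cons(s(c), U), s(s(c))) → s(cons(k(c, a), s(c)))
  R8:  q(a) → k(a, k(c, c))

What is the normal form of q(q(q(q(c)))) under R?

c

1. q(q(q(q(c))))  →  q(q(q(c)))   [R3 at 1.1.1]
2. q(q(q(c)))  →  q(q(c))   [R3 at 1.1]
3. q(q(c))  →  q(c)   [R3 at 1]
4. q(c)  →  c   [R3 at ε]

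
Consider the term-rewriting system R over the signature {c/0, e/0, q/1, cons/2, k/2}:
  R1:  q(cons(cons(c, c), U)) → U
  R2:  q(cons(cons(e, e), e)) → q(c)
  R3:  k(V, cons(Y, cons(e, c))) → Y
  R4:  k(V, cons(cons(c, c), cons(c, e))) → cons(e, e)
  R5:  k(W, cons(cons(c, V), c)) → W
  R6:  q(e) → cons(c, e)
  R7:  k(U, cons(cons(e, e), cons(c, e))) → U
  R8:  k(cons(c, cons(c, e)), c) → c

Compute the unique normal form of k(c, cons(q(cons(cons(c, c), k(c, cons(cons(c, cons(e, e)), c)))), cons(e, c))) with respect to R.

1. k(c, cons(q(cons(cons(c, c), k(c, cons(cons(c, cons(e, e)), c)))), cons(e, c)))  →  q(cons(cons(c, c), k(c, cons(cons(c, cons(e, e)), c))))   [R3 at ε]
2. q(cons(cons(c, c), k(c, cons(cons(c, cons(e, e)), c))))  →  k(c, cons(cons(c, cons(e, e)), c))   [R1 at ε]
3. k(c, cons(cons(c, cons(e, e)), c))  →  c   [R5 at ε]

c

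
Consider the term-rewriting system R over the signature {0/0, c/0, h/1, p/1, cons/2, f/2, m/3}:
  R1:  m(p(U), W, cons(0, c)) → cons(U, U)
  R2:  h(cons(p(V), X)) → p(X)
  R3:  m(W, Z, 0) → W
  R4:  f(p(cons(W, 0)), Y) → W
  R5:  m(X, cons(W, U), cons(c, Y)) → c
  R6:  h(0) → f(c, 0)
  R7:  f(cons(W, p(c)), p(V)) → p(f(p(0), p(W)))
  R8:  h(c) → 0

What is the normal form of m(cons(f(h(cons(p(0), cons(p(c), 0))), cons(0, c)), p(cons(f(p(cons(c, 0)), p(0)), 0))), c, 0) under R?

cons(p(c), p(cons(c, 0)))

1. m(cons(f(h(cons(p(0), cons(p(c), 0))), cons(0, c)), p(cons(f(p(cons(c, 0)), p(0)), 0))), c, 0)  →  cons(f(h(cons(p(0), cons(p(c), 0))), cons(0, c)), p(cons(f(p(cons(c, 0)), p(0)), 0)))   [R3 at ε]
2. cons(f(h(cons(p(0), cons(p(c), 0))), cons(0, c)), p(cons(f(p(cons(c, 0)), p(0)), 0)))  →  cons(f(p(cons(p(c), 0)), cons(0, c)), p(cons(f(p(cons(c, 0)), p(0)), 0)))   [R2 at 1.1]
3. cons(f(p(cons(p(c), 0)), cons(0, c)), p(cons(f(p(cons(c, 0)), p(0)), 0)))  →  cons(p(c), p(cons(f(p(cons(c, 0)), p(0)), 0)))   [R4 at 1]
4. cons(p(c), p(cons(f(p(cons(c, 0)), p(0)), 0)))  →  cons(p(c), p(cons(c, 0)))   [R4 at 2.1.1]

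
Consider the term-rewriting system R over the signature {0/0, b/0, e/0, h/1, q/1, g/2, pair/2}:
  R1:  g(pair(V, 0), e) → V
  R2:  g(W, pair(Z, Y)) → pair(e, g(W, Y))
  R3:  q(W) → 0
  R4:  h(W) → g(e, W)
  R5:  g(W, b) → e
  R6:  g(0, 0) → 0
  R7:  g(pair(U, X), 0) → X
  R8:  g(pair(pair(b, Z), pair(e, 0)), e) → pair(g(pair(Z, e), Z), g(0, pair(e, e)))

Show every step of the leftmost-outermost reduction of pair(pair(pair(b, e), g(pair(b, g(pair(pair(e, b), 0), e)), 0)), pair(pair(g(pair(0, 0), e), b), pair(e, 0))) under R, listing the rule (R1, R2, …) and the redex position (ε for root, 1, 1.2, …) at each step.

1. pair(pair(pair(b, e), g(pair(b, g(pair(pair(e, b), 0), e)), 0)), pair(pair(g(pair(0, 0), e), b), pair(e, 0)))  →  pair(pair(pair(b, e), g(pair(pair(e, b), 0), e)), pair(pair(g(pair(0, 0), e), b), pair(e, 0)))   [R7 at 1.2]
2. pair(pair(pair(b, e), g(pair(pair(e, b), 0), e)), pair(pair(g(pair(0, 0), e), b), pair(e, 0)))  →  pair(pair(pair(b, e), pair(e, b)), pair(pair(g(pair(0, 0), e), b), pair(e, 0)))   [R1 at 1.2]
3. pair(pair(pair(b, e), pair(e, b)), pair(pair(g(pair(0, 0), e), b), pair(e, 0)))  →  pair(pair(pair(b, e), pair(e, b)), pair(pair(0, b), pair(e, 0)))   [R1 at 2.1.1]

pair(pair(pair(b, e), pair(e, b)), pair(pair(0, b), pair(e, 0)))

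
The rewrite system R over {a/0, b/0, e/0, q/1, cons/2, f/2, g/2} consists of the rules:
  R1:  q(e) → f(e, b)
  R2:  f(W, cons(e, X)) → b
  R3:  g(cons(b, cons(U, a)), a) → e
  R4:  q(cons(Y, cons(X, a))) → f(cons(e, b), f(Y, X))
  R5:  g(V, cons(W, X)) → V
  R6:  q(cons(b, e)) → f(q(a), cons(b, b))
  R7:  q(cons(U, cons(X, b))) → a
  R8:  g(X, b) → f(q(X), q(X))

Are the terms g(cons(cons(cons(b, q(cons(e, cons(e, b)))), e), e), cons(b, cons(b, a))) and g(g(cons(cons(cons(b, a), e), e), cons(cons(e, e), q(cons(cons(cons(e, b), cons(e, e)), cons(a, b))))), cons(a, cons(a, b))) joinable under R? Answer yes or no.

Reduce t₁ = g(cons(cons(cons(b, q(cons(e, cons(e, b)))), e), e), cons(b, cons(b, a))):
1. g(cons(cons(cons(b, q(cons(e, cons(e, b)))), e), e), cons(b, cons(b, a)))  →  cons(cons(cons(b, q(cons(e, cons(e, b)))), e), e)   [R5 at ε]
2. cons(cons(cons(b, q(cons(e, cons(e, b)))), e), e)  →  cons(cons(cons(b, a), e), e)   [R7 at 1.1.2]

Reduce t₂ = g(g(cons(cons(cons(b, a), e), e), cons(cons(e, e), q(cons(cons(cons(e, b), cons(e, e)), cons(a, b))))), cons(a, cons(a, b))):
1. g(g(cons(cons(cons(b, a), e), e), cons(cons(e, e), q(cons(cons(cons(e, b), cons(e, e)), cons(a, b))))), cons(a, cons(a, b)))  →  g(cons(cons(cons(b, a), e), e), cons(cons(e, e), q(cons(cons(cons(e, b), cons(e, e)), cons(a, b)))))   [R5 at ε]
2. g(cons(cons(cons(b, a), e), e), cons(cons(e, e), q(cons(cons(cons(e, b), cons(e, e)), cons(a, b)))))  →  cons(cons(cons(b, a), e), e)   [R5 at ε]

yes — NF(t₁) = cons(cons(cons(b, a), e), e), NF(t₂) = cons(cons(cons(b, a), e), e)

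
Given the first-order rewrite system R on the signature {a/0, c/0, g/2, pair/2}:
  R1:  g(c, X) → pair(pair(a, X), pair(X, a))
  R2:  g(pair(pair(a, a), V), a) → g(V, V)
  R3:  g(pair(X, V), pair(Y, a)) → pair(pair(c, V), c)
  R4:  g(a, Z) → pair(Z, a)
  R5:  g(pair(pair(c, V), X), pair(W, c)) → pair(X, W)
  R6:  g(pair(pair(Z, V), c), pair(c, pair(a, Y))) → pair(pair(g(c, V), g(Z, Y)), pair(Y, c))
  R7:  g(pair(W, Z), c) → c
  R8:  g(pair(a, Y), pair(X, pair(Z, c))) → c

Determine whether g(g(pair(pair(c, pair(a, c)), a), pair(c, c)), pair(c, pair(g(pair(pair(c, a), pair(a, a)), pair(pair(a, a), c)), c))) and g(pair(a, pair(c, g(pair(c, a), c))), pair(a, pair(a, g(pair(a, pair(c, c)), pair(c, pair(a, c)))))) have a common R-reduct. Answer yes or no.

yes — NF(t₁) = c, NF(t₂) = c

Reduce t₁ = g(g(pair(pair(c, pair(a, c)), a), pair(c, c)), pair(c, pair(g(pair(pair(c, a), pair(a, a)), pair(pair(a, a), c)), c))):
1. g(g(pair(pair(c, pair(a, c)), a), pair(c, c)), pair(c, pair(g(pair(pair(c, a), pair(a, a)), pair(pair(a, a), c)), c)))  →  g(pair(a, c), pair(c, pair(g(pair(pair(c, a), pair(a, a)), pair(pair(a, a), c)), c)))   [R5 at 1]
2. g(pair(a, c), pair(c, pair(g(pair(pair(c, a), pair(a, a)), pair(pair(a, a), c)), c)))  →  c   [R8 at ε]

Reduce t₂ = g(pair(a, pair(c, g(pair(c, a), c))), pair(a, pair(a, g(pair(a, pair(c, c)), pair(c, pair(a, c)))))):
1. g(pair(a, pair(c, g(pair(c, a), c))), pair(a, pair(a, g(pair(a, pair(c, c)), pair(c, pair(a, c))))))  →  g(pair(a, pair(c, c)), pair(a, pair(a, g(pair(a, pair(c, c)), pair(c, pair(a, c))))))   [R7 at 1.2.2]
2. g(pair(a, pair(c, c)), pair(a, pair(a, g(pair(a, pair(c, c)), pair(c, pair(a, c))))))  →  g(pair(a, pair(c, c)), pair(a, pair(a, c)))   [R8 at 2.2.2]
3. g(pair(a, pair(c, c)), pair(a, pair(a, c)))  →  c   [R8 at ε]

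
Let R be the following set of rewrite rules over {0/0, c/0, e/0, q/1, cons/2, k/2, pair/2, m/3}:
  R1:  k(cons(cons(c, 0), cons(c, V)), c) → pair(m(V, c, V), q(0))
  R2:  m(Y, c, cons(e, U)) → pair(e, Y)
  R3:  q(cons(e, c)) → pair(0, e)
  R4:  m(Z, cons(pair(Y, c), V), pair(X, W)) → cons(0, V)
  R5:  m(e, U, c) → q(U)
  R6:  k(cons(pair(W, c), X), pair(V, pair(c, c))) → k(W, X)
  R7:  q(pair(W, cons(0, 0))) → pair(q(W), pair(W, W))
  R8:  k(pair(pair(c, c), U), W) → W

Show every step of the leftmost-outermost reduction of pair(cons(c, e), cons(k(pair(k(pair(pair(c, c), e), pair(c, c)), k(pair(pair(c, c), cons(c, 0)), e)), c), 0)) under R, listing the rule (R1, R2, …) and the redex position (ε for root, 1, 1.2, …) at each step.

1. pair(cons(c, e), cons(k(pair(k(pair(pair(c, c), e), pair(c, c)), k(pair(pair(c, c), cons(c, 0)), e)), c), 0))  →  pair(cons(c, e), cons(k(pair(pair(c, c), k(pair(pair(c, c), cons(c, 0)), e)), c), 0))   [R8 at 2.1.1.1]
2. pair(cons(c, e), cons(k(pair(pair(c, c), k(pair(pair(c, c), cons(c, 0)), e)), c), 0))  →  pair(cons(c, e), cons(c, 0))   [R8 at 2.1]

pair(cons(c, e), cons(c, 0))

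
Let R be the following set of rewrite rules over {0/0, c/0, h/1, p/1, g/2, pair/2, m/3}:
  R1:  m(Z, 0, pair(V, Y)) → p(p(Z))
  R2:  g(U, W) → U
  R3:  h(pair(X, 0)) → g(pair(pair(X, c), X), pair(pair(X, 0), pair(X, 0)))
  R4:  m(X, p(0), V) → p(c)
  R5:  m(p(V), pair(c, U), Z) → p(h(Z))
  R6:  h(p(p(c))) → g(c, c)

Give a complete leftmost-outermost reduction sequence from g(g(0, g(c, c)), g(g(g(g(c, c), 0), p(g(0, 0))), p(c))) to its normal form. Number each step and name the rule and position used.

1. g(g(0, g(c, c)), g(g(g(g(c, c), 0), p(g(0, 0))), p(c)))  →  g(0, g(c, c))   [R2 at ε]
2. g(0, g(c, c))  →  0   [R2 at ε]

0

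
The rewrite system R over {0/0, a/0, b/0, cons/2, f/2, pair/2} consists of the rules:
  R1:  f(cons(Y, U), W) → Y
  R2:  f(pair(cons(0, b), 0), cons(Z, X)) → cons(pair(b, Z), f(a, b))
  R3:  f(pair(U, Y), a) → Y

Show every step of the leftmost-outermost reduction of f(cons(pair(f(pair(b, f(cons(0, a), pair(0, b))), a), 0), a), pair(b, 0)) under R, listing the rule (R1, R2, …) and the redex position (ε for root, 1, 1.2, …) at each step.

1. f(cons(pair(f(pair(b, f(cons(0, a), pair(0, b))), a), 0), a), pair(b, 0))  →  pair(f(pair(b, f(cons(0, a), pair(0, b))), a), 0)   [R1 at ε]
2. pair(f(pair(b, f(cons(0, a), pair(0, b))), a), 0)  →  pair(f(cons(0, a), pair(0, b)), 0)   [R3 at 1]
3. pair(f(cons(0, a), pair(0, b)), 0)  →  pair(0, 0)   [R1 at 1]

pair(0, 0)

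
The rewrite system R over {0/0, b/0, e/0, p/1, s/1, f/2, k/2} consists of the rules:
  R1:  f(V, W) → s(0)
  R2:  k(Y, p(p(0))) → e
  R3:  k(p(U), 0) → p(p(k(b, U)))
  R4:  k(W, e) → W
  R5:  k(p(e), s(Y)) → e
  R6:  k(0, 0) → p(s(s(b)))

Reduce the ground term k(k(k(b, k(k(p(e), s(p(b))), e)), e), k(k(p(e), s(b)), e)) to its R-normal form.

1. k(k(k(b, k(k(p(e), s(p(b))), e)), e), k(k(p(e), s(b)), e))  →  k(k(b, k(k(p(e), s(p(b))), e)), k(k(p(e), s(b)), e))   [R4 at 1]
2. k(k(b, k(k(p(e), s(p(b))), e)), k(k(p(e), s(b)), e))  →  k(k(b, k(p(e), s(p(b)))), k(k(p(e), s(b)), e))   [R4 at 1.2]
3. k(k(b, k(p(e), s(p(b)))), k(k(p(e), s(b)), e))  →  k(k(b, e), k(k(p(e), s(b)), e))   [R5 at 1.2]
4. k(k(b, e), k(k(p(e), s(b)), e))  →  k(b, k(k(p(e), s(b)), e))   [R4 at 1]
5. k(b, k(k(p(e), s(b)), e))  →  k(b, k(p(e), s(b)))   [R4 at 2]
6. k(b, k(p(e), s(b)))  →  k(b, e)   [R5 at 2]
7. k(b, e)  →  b   [R4 at ε]

b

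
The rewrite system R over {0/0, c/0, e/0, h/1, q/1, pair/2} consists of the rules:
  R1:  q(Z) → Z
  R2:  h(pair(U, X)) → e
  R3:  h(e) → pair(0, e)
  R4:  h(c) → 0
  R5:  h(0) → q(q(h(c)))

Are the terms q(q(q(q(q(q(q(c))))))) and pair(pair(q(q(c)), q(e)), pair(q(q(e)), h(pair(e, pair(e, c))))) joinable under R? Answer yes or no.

Reduce t₁ = q(q(q(q(q(q(q(c))))))):
1. q(q(q(q(q(q(q(c)))))))  →  q(q(q(q(q(q(c))))))   [R1 at ε]
2. q(q(q(q(q(q(c))))))  →  q(q(q(q(q(c)))))   [R1 at ε]
3. q(q(q(q(q(c)))))  →  q(q(q(q(c))))   [R1 at ε]
4. q(q(q(q(c))))  →  q(q(q(c)))   [R1 at ε]
5. q(q(q(c)))  →  q(q(c))   [R1 at ε]
6. q(q(c))  →  q(c)   [R1 at ε]
7. q(c)  →  c   [R1 at ε]

Reduce t₂ = pair(pair(q(q(c)), q(e)), pair(q(q(e)), h(pair(e, pair(e, c))))):
1. pair(pair(q(q(c)), q(e)), pair(q(q(e)), h(pair(e, pair(e, c)))))  →  pair(pair(q(c), q(e)), pair(q(q(e)), h(pair(e, pair(e, c)))))   [R1 at 1.1]
2. pair(pair(q(c), q(e)), pair(q(q(e)), h(pair(e, pair(e, c)))))  →  pair(pair(c, q(e)), pair(q(q(e)), h(pair(e, pair(e, c)))))   [R1 at 1.1]
3. pair(pair(c, q(e)), pair(q(q(e)), h(pair(e, pair(e, c)))))  →  pair(pair(c, e), pair(q(q(e)), h(pair(e, pair(e, c)))))   [R1 at 1.2]
4. pair(pair(c, e), pair(q(q(e)), h(pair(e, pair(e, c)))))  →  pair(pair(c, e), pair(q(e), h(pair(e, pair(e, c)))))   [R1 at 2.1]
5. pair(pair(c, e), pair(q(e), h(pair(e, pair(e, c)))))  →  pair(pair(c, e), pair(e, h(pair(e, pair(e, c)))))   [R1 at 2.1]
6. pair(pair(c, e), pair(e, h(pair(e, pair(e, c)))))  →  pair(pair(c, e), pair(e, e))   [R2 at 2.2]

no — NF(t₁) = c, NF(t₂) = pair(pair(c, e), pair(e, e))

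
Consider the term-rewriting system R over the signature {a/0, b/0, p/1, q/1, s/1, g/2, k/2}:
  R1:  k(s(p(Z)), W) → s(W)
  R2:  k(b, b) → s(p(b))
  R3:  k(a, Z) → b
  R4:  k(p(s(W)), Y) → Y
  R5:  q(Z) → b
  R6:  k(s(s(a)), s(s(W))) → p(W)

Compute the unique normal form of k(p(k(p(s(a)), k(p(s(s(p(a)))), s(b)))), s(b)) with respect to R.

s(b)

1. k(p(k(p(s(a)), k(p(s(s(p(a)))), s(b)))), s(b))  →  k(p(k(p(s(s(p(a)))), s(b))), s(b))   [R4 at 1.1]
2. k(p(k(p(s(s(p(a)))), s(b))), s(b))  →  k(p(s(b)), s(b))   [R4 at 1.1]
3. k(p(s(b)), s(b))  →  s(b)   [R4 at ε]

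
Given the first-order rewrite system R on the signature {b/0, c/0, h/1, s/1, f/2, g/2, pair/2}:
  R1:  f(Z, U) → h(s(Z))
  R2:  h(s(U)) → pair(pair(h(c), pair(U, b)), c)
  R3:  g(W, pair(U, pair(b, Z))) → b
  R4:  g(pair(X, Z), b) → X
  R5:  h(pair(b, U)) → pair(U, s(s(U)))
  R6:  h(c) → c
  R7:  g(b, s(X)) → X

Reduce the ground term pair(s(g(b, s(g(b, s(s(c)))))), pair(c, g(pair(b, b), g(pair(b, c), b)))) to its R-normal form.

pair(s(s(c)), pair(c, b))

1. pair(s(g(b, s(g(b, s(s(c)))))), pair(c, g(pair(b, b), g(pair(b, c), b))))  →  pair(s(g(b, s(s(c)))), pair(c, g(pair(b, b), g(pair(b, c), b))))   [R7 at 1.1]
2. pair(s(g(b, s(s(c)))), pair(c, g(pair(b, b), g(pair(b, c), b))))  →  pair(s(s(c)), pair(c, g(pair(b, b), g(pair(b, c), b))))   [R7 at 1.1]
3. pair(s(s(c)), pair(c, g(pair(b, b), g(pair(b, c), b))))  →  pair(s(s(c)), pair(c, g(pair(b, b), b)))   [R4 at 2.2.2]
4. pair(s(s(c)), pair(c, g(pair(b, b), b)))  →  pair(s(s(c)), pair(c, b))   [R4 at 2.2]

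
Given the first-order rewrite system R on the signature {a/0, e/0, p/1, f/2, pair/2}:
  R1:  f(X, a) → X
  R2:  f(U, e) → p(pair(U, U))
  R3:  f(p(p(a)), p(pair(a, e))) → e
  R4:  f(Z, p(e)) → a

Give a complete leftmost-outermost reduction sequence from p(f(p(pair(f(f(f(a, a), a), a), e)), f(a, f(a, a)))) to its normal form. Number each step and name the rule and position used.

p(p(pair(a, e)))

1. p(f(p(pair(f(f(f(a, a), a), a), e)), f(a, f(a, a))))  →  p(f(p(pair(f(f(a, a), a), e)), f(a, f(a, a))))   [R1 at 1.1.1.1]
2. p(f(p(pair(f(f(a, a), a), e)), f(a, f(a, a))))  →  p(f(p(pair(f(a, a), e)), f(a, f(a, a))))   [R1 at 1.1.1.1]
3. p(f(p(pair(f(a, a), e)), f(a, f(a, a))))  →  p(f(p(pair(a, e)), f(a, f(a, a))))   [R1 at 1.1.1.1]
4. p(f(p(pair(a, e)), f(a, f(a, a))))  →  p(f(p(pair(a, e)), f(a, a)))   [R1 at 1.2.2]
5. p(f(p(pair(a, e)), f(a, a)))  →  p(f(p(pair(a, e)), a))   [R1 at 1.2]
6. p(f(p(pair(a, e)), a))  →  p(p(pair(a, e)))   [R1 at 1]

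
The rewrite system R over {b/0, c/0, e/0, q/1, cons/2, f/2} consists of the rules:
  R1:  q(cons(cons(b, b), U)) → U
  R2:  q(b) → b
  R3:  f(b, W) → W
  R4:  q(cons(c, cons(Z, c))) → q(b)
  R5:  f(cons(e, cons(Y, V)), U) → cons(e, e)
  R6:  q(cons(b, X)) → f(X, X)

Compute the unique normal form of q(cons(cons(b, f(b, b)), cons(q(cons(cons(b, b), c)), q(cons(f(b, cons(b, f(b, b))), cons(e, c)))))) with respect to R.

1. q(cons(cons(b, f(b, b)), cons(q(cons(cons(b, b), c)), q(cons(f(b, cons(b, f(b, b))), cons(e, c))))))  →  q(cons(cons(b, b), cons(q(cons(cons(b, b), c)), q(cons(f(b, cons(b, f(b, b))), cons(e, c))))))   [R3 at 1.1.2]
2. q(cons(cons(b, b), cons(q(cons(cons(b, b), c)), q(cons(f(b, cons(b, f(b, b))), cons(e, c))))))  →  cons(q(cons(cons(b, b), c)), q(cons(f(b, cons(b, f(b, b))), cons(e, c))))   [R1 at ε]
3. cons(q(cons(cons(b, b), c)), q(cons(f(b, cons(b, f(b, b))), cons(e, c))))  →  cons(c, q(cons(f(b, cons(b, f(b, b))), cons(e, c))))   [R1 at 1]
4. cons(c, q(cons(f(b, cons(b, f(b, b))), cons(e, c))))  →  cons(c, q(cons(cons(b, f(b, b)), cons(e, c))))   [R3 at 2.1.1]
5. cons(c, q(cons(cons(b, f(b, b)), cons(e, c))))  →  cons(c, q(cons(cons(b, b), cons(e, c))))   [R3 at 2.1.1.2]
6. cons(c, q(cons(cons(b, b), cons(e, c))))  →  cons(c, cons(e, c))   [R1 at 2]

cons(c, cons(e, c))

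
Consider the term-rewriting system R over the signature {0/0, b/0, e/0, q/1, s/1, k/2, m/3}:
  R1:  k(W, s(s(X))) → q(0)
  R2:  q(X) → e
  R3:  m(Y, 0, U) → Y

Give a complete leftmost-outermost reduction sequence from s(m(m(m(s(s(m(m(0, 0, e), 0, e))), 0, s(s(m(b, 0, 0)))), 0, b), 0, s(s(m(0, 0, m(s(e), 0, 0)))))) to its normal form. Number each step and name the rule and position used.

1. s(m(m(m(s(s(m(m(0, 0, e), 0, e))), 0, s(s(m(b, 0, 0)))), 0, b), 0, s(s(m(0, 0, m(s(e), 0, 0))))))  →  s(m(m(s(s(m(m(0, 0, e), 0, e))), 0, s(s(m(b, 0, 0)))), 0, b))   [R3 at 1]
2. s(m(m(s(s(m(m(0, 0, e), 0, e))), 0, s(s(m(b, 0, 0)))), 0, b))  →  s(m(s(s(m(m(0, 0, e), 0, e))), 0, s(s(m(b, 0, 0)))))   [R3 at 1]
3. s(m(s(s(m(m(0, 0, e), 0, e))), 0, s(s(m(b, 0, 0)))))  →  s(s(s(m(m(0, 0, e), 0, e))))   [R3 at 1]
4. s(s(s(m(m(0, 0, e), 0, e))))  →  s(s(s(m(0, 0, e))))   [R3 at 1.1.1]
5. s(s(s(m(0, 0, e))))  →  s(s(s(0)))   [R3 at 1.1.1]

s(s(s(0)))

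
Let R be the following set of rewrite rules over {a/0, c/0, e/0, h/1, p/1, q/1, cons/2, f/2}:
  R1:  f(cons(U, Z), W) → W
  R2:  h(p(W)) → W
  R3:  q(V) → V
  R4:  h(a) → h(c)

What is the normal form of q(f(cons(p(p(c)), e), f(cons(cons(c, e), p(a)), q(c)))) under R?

1. q(f(cons(p(p(c)), e), f(cons(cons(c, e), p(a)), q(c))))  →  f(cons(p(p(c)), e), f(cons(cons(c, e), p(a)), q(c)))   [R3 at ε]
2. f(cons(p(p(c)), e), f(cons(cons(c, e), p(a)), q(c)))  →  f(cons(cons(c, e), p(a)), q(c))   [R1 at ε]
3. f(cons(cons(c, e), p(a)), q(c))  →  q(c)   [R1 at ε]
4. q(c)  →  c   [R3 at ε]

c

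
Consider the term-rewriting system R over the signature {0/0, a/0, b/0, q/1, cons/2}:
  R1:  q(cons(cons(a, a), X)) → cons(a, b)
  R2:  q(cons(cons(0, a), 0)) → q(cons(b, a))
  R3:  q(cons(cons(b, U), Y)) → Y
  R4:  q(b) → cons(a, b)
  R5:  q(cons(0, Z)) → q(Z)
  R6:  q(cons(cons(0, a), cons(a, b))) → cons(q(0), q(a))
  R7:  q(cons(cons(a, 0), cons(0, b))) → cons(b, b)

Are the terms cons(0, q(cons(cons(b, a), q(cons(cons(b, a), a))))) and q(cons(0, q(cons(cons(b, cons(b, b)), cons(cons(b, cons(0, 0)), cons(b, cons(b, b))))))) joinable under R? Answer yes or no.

no — NF(t₁) = cons(0, a), NF(t₂) = cons(b, cons(b, b))

Reduce t₁ = cons(0, q(cons(cons(b, a), q(cons(cons(b, a), a))))):
1. cons(0, q(cons(cons(b, a), q(cons(cons(b, a), a)))))  →  cons(0, q(cons(cons(b, a), a)))   [R3 at 2]
2. cons(0, q(cons(cons(b, a), a)))  →  cons(0, a)   [R3 at 2]

Reduce t₂ = q(cons(0, q(cons(cons(b, cons(b, b)), cons(cons(b, cons(0, 0)), cons(b, cons(b, b))))))):
1. q(cons(0, q(cons(cons(b, cons(b, b)), cons(cons(b, cons(0, 0)), cons(b, cons(b, b)))))))  →  q(q(cons(cons(b, cons(b, b)), cons(cons(b, cons(0, 0)), cons(b, cons(b, b))))))   [R5 at ε]
2. q(q(cons(cons(b, cons(b, b)), cons(cons(b, cons(0, 0)), cons(b, cons(b, b))))))  →  q(cons(cons(b, cons(0, 0)), cons(b, cons(b, b))))   [R3 at 1]
3. q(cons(cons(b, cons(0, 0)), cons(b, cons(b, b))))  →  cons(b, cons(b, b))   [R3 at ε]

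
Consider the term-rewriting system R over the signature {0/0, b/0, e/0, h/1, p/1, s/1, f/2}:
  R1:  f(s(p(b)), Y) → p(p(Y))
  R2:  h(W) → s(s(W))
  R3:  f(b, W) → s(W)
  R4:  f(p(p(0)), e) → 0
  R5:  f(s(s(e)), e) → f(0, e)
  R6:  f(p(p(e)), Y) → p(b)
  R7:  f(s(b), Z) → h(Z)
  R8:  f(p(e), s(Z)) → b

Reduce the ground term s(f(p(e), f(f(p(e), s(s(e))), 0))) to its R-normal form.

s(b)

1. s(f(p(e), f(f(p(e), s(s(e))), 0)))  →  s(f(p(e), f(b, 0)))   [R8 at 1.2.1]
2. s(f(p(e), f(b, 0)))  →  s(f(p(e), s(0)))   [R3 at 1.2]
3. s(f(p(e), s(0)))  →  s(b)   [R8 at 1]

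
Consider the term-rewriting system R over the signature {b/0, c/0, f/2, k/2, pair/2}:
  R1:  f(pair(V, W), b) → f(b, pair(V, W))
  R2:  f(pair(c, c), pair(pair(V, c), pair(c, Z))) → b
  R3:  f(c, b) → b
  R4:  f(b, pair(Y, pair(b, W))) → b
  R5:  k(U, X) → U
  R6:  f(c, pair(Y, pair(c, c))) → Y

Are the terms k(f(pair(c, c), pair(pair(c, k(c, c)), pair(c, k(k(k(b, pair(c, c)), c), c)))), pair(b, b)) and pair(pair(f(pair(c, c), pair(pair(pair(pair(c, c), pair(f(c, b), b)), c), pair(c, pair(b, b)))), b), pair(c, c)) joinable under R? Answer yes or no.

no — NF(t₁) = b, NF(t₂) = pair(pair(b, b), pair(c, c))

Reduce t₁ = k(f(pair(c, c), pair(pair(c, k(c, c)), pair(c, k(k(k(b, pair(c, c)), c), c)))), pair(b, b)):
1. k(f(pair(c, c), pair(pair(c, k(c, c)), pair(c, k(k(k(b, pair(c, c)), c), c)))), pair(b, b))  →  f(pair(c, c), pair(pair(c, k(c, c)), pair(c, k(k(k(b, pair(c, c)), c), c))))   [R5 at ε]
2. f(pair(c, c), pair(pair(c, k(c, c)), pair(c, k(k(k(b, pair(c, c)), c), c))))  →  f(pair(c, c), pair(pair(c, c), pair(c, k(k(k(b, pair(c, c)), c), c))))   [R5 at 2.1.2]
3. f(pair(c, c), pair(pair(c, c), pair(c, k(k(k(b, pair(c, c)), c), c))))  →  b   [R2 at ε]

Reduce t₂ = pair(pair(f(pair(c, c), pair(pair(pair(pair(c, c), pair(f(c, b), b)), c), pair(c, pair(b, b)))), b), pair(c, c)):
1. pair(pair(f(pair(c, c), pair(pair(pair(pair(c, c), pair(f(c, b), b)), c), pair(c, pair(b, b)))), b), pair(c, c))  →  pair(pair(b, b), pair(c, c))   [R2 at 1.1]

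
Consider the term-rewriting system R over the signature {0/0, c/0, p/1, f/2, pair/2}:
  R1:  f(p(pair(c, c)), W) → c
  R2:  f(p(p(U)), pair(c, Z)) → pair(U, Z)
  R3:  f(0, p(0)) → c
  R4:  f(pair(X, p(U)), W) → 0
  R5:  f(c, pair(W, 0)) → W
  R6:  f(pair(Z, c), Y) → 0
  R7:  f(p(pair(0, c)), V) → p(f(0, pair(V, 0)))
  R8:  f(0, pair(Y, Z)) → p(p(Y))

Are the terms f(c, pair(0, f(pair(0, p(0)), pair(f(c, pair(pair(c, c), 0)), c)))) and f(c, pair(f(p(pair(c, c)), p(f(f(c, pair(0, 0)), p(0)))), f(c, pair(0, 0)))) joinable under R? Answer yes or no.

Reduce t₁ = f(c, pair(0, f(pair(0, p(0)), pair(f(c, pair(pair(c, c), 0)), c)))):
1. f(c, pair(0, f(pair(0, p(0)), pair(f(c, pair(pair(c, c), 0)), c))))  →  f(c, pair(0, 0))   [R4 at 2.2]
2. f(c, pair(0, 0))  →  0   [R5 at ε]

Reduce t₂ = f(c, pair(f(p(pair(c, c)), p(f(f(c, pair(0, 0)), p(0)))), f(c, pair(0, 0)))):
1. f(c, pair(f(p(pair(c, c)), p(f(f(c, pair(0, 0)), p(0)))), f(c, pair(0, 0))))  →  f(c, pair(c, f(c, pair(0, 0))))   [R1 at 2.1]
2. f(c, pair(c, f(c, pair(0, 0))))  →  f(c, pair(c, 0))   [R5 at 2.2]
3. f(c, pair(c, 0))  →  c   [R5 at ε]

no — NF(t₁) = 0, NF(t₂) = c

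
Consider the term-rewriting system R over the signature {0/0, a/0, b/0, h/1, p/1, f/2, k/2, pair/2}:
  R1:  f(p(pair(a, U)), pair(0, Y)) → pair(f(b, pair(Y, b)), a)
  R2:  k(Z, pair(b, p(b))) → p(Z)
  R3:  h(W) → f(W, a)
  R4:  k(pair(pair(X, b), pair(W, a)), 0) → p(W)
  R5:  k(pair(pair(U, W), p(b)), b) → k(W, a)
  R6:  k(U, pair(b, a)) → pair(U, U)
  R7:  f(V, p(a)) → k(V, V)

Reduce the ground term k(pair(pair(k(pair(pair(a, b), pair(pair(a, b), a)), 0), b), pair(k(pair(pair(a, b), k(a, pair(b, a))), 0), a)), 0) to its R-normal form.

p(p(a))

1. k(pair(pair(k(pair(pair(a, b), pair(pair(a, b), a)), 0), b), pair(k(pair(pair(a, b), k(a, pair(b, a))), 0), a)), 0)  →  p(k(pair(pair(a, b), k(a, pair(b, a))), 0))   [R4 at ε]
2. p(k(pair(pair(a, b), k(a, pair(b, a))), 0))  →  p(k(pair(pair(a, b), pair(a, a)), 0))   [R6 at 1.1.2]
3. p(k(pair(pair(a, b), pair(a, a)), 0))  →  p(p(a))   [R4 at 1]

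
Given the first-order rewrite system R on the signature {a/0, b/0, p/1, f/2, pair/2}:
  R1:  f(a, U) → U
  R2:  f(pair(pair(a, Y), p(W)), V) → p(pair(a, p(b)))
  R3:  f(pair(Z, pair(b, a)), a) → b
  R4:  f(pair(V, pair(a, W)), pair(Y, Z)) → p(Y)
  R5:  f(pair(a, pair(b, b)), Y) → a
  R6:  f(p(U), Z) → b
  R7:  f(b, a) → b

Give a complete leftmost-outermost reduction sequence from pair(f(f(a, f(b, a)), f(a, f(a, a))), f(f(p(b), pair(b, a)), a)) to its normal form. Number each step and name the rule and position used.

1. pair(f(f(a, f(b, a)), f(a, f(a, a))), f(f(p(b), pair(b, a)), a))  →  pair(f(f(b, a), f(a, f(a, a))), f(f(p(b), pair(b, a)), a))   [R1 at 1.1]
2. pair(f(f(b, a), f(a, f(a, a))), f(f(p(b), pair(b, a)), a))  →  pair(f(b, f(a, f(a, a))), f(f(p(b), pair(b, a)), a))   [R7 at 1.1]
3. pair(f(b, f(a, f(a, a))), f(f(p(b), pair(b, a)), a))  →  pair(f(b, f(a, a)), f(f(p(b), pair(b, a)), a))   [R1 at 1.2]
4. pair(f(b, f(a, a)), f(f(p(b), pair(b, a)), a))  →  pair(f(b, a), f(f(p(b), pair(b, a)), a))   [R1 at 1.2]
5. pair(f(b, a), f(f(p(b), pair(b, a)), a))  →  pair(b, f(f(p(b), pair(b, a)), a))   [R7 at 1]
6. pair(b, f(f(p(b), pair(b, a)), a))  →  pair(b, f(b, a))   [R6 at 2.1]
7. pair(b, f(b, a))  →  pair(b, b)   [R7 at 2]

pair(b, b)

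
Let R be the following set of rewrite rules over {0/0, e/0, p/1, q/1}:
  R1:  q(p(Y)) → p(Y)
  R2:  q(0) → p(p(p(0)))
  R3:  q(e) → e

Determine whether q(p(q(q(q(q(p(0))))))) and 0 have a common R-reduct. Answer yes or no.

Reduce t₁ = q(p(q(q(q(q(p(0))))))):
1. q(p(q(q(q(q(p(0)))))))  →  p(q(q(q(q(p(0))))))   [R1 at ε]
2. p(q(q(q(q(p(0))))))  →  p(q(q(q(p(0)))))   [R1 at 1.1.1.1]
3. p(q(q(q(p(0)))))  →  p(q(q(p(0))))   [R1 at 1.1.1]
4. p(q(q(p(0))))  →  p(q(p(0)))   [R1 at 1.1]
5. p(q(p(0)))  →  p(p(0))   [R1 at 1]

Reduce t₂ = 0:

no — NF(t₁) = p(p(0)), NF(t₂) = 0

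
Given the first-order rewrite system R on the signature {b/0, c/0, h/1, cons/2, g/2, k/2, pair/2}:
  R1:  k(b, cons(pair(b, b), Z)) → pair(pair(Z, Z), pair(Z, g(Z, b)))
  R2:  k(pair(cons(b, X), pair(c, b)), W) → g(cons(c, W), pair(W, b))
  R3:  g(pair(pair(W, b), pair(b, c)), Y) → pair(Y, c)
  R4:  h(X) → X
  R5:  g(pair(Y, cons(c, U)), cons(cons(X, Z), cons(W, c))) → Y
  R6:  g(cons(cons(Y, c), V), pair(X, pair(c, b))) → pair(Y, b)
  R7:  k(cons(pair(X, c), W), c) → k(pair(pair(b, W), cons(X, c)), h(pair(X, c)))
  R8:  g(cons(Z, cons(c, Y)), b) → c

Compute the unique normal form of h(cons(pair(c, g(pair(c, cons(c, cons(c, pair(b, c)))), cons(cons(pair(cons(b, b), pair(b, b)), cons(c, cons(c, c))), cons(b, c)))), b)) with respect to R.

1. h(cons(pair(c, g(pair(c, cons(c, cons(c, pair(b, c)))), cons(cons(pair(cons(b, b), pair(b, b)), cons(c, cons(c, c))), cons(b, c)))), b))  →  cons(pair(c, g(pair(c, cons(c, cons(c, pair(b, c)))), cons(cons(pair(cons(b, b), pair(b, b)), cons(c, cons(c, c))), cons(b, c)))), b)   [R4 at ε]
2. cons(pair(c, g(pair(c, cons(c, cons(c, pair(b, c)))), cons(cons(pair(cons(b, b), pair(b, b)), cons(c, cons(c, c))), cons(b, c)))), b)  →  cons(pair(c, c), b)   [R5 at 1.2]

cons(pair(c, c), b)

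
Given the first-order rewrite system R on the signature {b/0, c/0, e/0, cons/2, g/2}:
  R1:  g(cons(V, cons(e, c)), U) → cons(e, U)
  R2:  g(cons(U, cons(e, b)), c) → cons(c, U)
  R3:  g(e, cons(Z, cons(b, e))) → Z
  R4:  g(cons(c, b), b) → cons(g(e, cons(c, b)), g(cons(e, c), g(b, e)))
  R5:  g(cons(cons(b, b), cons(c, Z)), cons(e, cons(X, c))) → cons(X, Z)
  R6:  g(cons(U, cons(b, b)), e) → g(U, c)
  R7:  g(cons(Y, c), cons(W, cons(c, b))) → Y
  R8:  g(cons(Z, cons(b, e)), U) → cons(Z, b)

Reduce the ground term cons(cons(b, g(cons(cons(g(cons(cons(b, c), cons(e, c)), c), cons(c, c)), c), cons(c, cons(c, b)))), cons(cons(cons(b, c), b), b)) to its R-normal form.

1. cons(cons(b, g(cons(cons(g(cons(cons(b, c), cons(e, c)), c), cons(c, c)), c), cons(c, cons(c, b)))), cons(cons(cons(b, c), b), b))  →  cons(cons(b, cons(g(cons(cons(b, c), cons(e, c)), c), cons(c, c))), cons(cons(cons(b, c), b), b))   [R7 at 1.2]
2. cons(cons(b, cons(g(cons(cons(b, c), cons(e, c)), c), cons(c, c))), cons(cons(cons(b, c), b), b))  →  cons(cons(b, cons(cons(e, c), cons(c, c))), cons(cons(cons(b, c), b), b))   [R1 at 1.2.1]

cons(cons(b, cons(cons(e, c), cons(c, c))), cons(cons(cons(b, c), b), b))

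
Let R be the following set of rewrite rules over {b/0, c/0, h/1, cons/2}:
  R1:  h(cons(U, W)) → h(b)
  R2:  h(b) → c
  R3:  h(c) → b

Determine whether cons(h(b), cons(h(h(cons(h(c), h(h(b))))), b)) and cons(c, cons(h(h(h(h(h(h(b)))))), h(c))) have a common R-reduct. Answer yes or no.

Reduce t₁ = cons(h(b), cons(h(h(cons(h(c), h(h(b))))), b)):
1. cons(h(b), cons(h(h(cons(h(c), h(h(b))))), b))  →  cons(c, cons(h(h(cons(h(c), h(h(b))))), b))   [R2 at 1]
2. cons(c, cons(h(h(cons(h(c), h(h(b))))), b))  →  cons(c, cons(h(h(b)), b))   [R1 at 2.1.1]
3. cons(c, cons(h(h(b)), b))  →  cons(c, cons(h(c), b))   [R2 at 2.1.1]
4. cons(c, cons(h(c), b))  →  cons(c, cons(b, b))   [R3 at 2.1]

Reduce t₂ = cons(c, cons(h(h(h(h(h(h(b)))))), h(c))):
1. cons(c, cons(h(h(h(h(h(h(b)))))), h(c)))  →  cons(c, cons(h(h(h(h(h(c))))), h(c)))   [R2 at 2.1.1.1.1.1.1]
2. cons(c, cons(h(h(h(h(h(c))))), h(c)))  →  cons(c, cons(h(h(h(h(b)))), h(c)))   [R3 at 2.1.1.1.1.1]
3. cons(c, cons(h(h(h(h(b)))), h(c)))  →  cons(c, cons(h(h(h(c))), h(c)))   [R2 at 2.1.1.1.1]
4. cons(c, cons(h(h(h(c))), h(c)))  →  cons(c, cons(h(h(b)), h(c)))   [R3 at 2.1.1.1]
5. cons(c, cons(h(h(b)), h(c)))  →  cons(c, cons(h(c), h(c)))   [R2 at 2.1.1]
6. cons(c, cons(h(c), h(c)))  →  cons(c, cons(b, h(c)))   [R3 at 2.1]
7. cons(c, cons(b, h(c)))  →  cons(c, cons(b, b))   [R3 at 2.2]

yes — NF(t₁) = cons(c, cons(b, b)), NF(t₂) = cons(c, cons(b, b))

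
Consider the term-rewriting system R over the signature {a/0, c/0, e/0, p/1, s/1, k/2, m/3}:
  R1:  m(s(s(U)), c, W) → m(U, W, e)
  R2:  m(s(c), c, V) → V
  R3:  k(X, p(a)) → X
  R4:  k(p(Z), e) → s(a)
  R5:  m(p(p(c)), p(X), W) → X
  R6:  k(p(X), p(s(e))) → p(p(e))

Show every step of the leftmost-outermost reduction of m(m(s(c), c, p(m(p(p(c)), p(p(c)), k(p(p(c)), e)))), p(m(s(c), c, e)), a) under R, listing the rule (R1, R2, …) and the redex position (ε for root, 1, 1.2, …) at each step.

e

1. m(m(s(c), c, p(m(p(p(c)), p(p(c)), k(p(p(c)), e)))), p(m(s(c), c, e)), a)  →  m(p(m(p(p(c)), p(p(c)), k(p(p(c)), e))), p(m(s(c), c, e)), a)   [R2 at 1]
2. m(p(m(p(p(c)), p(p(c)), k(p(p(c)), e))), p(m(s(c), c, e)), a)  →  m(p(p(c)), p(m(s(c), c, e)), a)   [R5 at 1.1]
3. m(p(p(c)), p(m(s(c), c, e)), a)  →  m(s(c), c, e)   [R5 at ε]
4. m(s(c), c, e)  →  e   [R2 at ε]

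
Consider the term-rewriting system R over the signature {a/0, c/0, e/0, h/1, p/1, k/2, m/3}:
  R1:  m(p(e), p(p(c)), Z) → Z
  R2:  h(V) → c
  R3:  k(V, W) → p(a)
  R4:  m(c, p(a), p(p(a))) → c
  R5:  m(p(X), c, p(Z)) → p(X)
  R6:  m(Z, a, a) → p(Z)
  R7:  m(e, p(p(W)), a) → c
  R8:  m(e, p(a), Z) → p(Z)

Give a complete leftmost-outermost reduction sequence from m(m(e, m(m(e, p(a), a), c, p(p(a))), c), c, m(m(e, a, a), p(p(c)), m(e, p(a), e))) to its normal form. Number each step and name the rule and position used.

1. m(m(e, m(m(e, p(a), a), c, p(p(a))), c), c, m(m(e, a, a), p(p(c)), m(e, p(a), e)))  →  m(m(e, m(p(a), c, p(p(a))), c), c, m(m(e, a, a), p(p(c)), m(e, p(a), e)))   [R8 at 1.2.1]
2. m(m(e, m(p(a), c, p(p(a))), c), c, m(m(e, a, a), p(p(c)), m(e, p(a), e)))  →  m(m(e, p(a), c), c, m(m(e, a, a), p(p(c)), m(e, p(a), e)))   [R5 at 1.2]
3. m(m(e, p(a), c), c, m(m(e, a, a), p(p(c)), m(e, p(a), e)))  →  m(p(c), c, m(m(e, a, a), p(p(c)), m(e, p(a), e)))   [R8 at 1]
4. m(p(c), c, m(m(e, a, a), p(p(c)), m(e, p(a), e)))  →  m(p(c), c, m(p(e), p(p(c)), m(e, p(a), e)))   [R6 at 3.1]
5. m(p(c), c, m(p(e), p(p(c)), m(e, p(a), e)))  →  m(p(c), c, m(e, p(a), e))   [R1 at 3]
6. m(p(c), c, m(e, p(a), e))  →  m(p(c), c, p(e))   [R8 at 3]
7. m(p(c), c, p(e))  →  p(c)   [R5 at ε]

p(c)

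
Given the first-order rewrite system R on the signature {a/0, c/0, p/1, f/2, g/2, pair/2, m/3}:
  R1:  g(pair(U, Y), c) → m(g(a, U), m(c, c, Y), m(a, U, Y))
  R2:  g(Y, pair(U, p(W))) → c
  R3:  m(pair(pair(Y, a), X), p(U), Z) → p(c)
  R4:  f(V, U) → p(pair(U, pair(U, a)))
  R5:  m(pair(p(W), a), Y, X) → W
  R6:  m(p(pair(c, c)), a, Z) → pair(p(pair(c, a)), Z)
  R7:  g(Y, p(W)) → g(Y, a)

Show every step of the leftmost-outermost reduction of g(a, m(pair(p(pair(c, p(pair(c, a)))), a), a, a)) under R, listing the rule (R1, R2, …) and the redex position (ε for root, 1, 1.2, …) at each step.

c

1. g(a, m(pair(p(pair(c, p(pair(c, a)))), a), a, a))  →  g(a, pair(c, p(pair(c, a))))   [R5 at 2]
2. g(a, pair(c, p(pair(c, a))))  →  c   [R2 at ε]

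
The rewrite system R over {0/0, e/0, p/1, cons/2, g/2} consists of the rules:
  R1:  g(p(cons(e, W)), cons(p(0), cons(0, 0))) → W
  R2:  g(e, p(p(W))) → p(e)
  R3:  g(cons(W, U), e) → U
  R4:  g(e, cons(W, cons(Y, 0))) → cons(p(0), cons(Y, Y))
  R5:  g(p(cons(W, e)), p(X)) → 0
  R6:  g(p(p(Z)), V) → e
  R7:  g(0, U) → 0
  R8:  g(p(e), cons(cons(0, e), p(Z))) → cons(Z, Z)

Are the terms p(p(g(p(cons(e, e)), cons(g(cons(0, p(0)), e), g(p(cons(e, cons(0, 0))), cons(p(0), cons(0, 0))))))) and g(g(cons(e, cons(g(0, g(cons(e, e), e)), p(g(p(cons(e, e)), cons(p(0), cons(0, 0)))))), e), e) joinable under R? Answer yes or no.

no — NF(t₁) = p(p(e)), NF(t₂) = p(e)

Reduce t₁ = p(p(g(p(cons(e, e)), cons(g(cons(0, p(0)), e), g(p(cons(e, cons(0, 0))), cons(p(0), cons(0, 0))))))):
1. p(p(g(p(cons(e, e)), cons(g(cons(0, p(0)), e), g(p(cons(e, cons(0, 0))), cons(p(0), cons(0, 0)))))))  →  p(p(g(p(cons(e, e)), cons(p(0), g(p(cons(e, cons(0, 0))), cons(p(0), cons(0, 0)))))))   [R3 at 1.1.2.1]
2. p(p(g(p(cons(e, e)), cons(p(0), g(p(cons(e, cons(0, 0))), cons(p(0), cons(0, 0)))))))  →  p(p(g(p(cons(e, e)), cons(p(0), cons(0, 0)))))   [R1 at 1.1.2.2]
3. p(p(g(p(cons(e, e)), cons(p(0), cons(0, 0)))))  →  p(p(e))   [R1 at 1.1]

Reduce t₂ = g(g(cons(e, cons(g(0, g(cons(e, e), e)), p(g(p(cons(e, e)), cons(p(0), cons(0, 0)))))), e), e):
1. g(g(cons(e, cons(g(0, g(cons(e, e), e)), p(g(p(cons(e, e)), cons(p(0), cons(0, 0)))))), e), e)  →  g(cons(g(0, g(cons(e, e), e)), p(g(p(cons(e, e)), cons(p(0), cons(0, 0))))), e)   [R3 at 1]
2. g(cons(g(0, g(cons(e, e), e)), p(g(p(cons(e, e)), cons(p(0), cons(0, 0))))), e)  →  p(g(p(cons(e, e)), cons(p(0), cons(0, 0))))   [R3 at ε]
3. p(g(p(cons(e, e)), cons(p(0), cons(0, 0))))  →  p(e)   [R1 at 1]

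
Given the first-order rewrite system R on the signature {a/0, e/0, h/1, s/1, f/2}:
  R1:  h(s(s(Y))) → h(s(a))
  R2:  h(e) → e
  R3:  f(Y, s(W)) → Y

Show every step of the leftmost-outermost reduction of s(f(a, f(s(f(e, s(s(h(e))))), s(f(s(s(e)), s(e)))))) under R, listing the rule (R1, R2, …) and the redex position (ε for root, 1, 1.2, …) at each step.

s(a)

1. s(f(a, f(s(f(e, s(s(h(e))))), s(f(s(s(e)), s(e))))))  →  s(f(a, s(f(e, s(s(h(e)))))))   [R3 at 1.2]
2. s(f(a, s(f(e, s(s(h(e)))))))  →  s(a)   [R3 at 1]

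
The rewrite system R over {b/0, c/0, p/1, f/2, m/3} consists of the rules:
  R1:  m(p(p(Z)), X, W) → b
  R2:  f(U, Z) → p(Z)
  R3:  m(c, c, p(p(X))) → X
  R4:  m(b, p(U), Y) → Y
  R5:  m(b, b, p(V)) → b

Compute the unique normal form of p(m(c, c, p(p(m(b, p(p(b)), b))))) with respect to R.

p(b)

1. p(m(c, c, p(p(m(b, p(p(b)), b)))))  →  p(m(b, p(p(b)), b))   [R3 at 1]
2. p(m(b, p(p(b)), b))  →  p(b)   [R4 at 1]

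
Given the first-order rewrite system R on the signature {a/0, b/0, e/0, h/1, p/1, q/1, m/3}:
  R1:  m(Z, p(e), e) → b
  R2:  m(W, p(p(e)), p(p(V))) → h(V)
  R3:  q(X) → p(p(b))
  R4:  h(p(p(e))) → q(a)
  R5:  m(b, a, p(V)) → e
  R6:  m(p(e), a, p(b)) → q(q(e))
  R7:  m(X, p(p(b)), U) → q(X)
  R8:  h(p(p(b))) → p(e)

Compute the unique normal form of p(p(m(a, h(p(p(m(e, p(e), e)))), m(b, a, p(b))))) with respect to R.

1. p(p(m(a, h(p(p(m(e, p(e), e)))), m(b, a, p(b)))))  →  p(p(m(a, h(p(p(b))), m(b, a, p(b)))))   [R1 at 1.1.2.1.1.1]
2. p(p(m(a, h(p(p(b))), m(b, a, p(b)))))  →  p(p(m(a, p(e), m(b, a, p(b)))))   [R8 at 1.1.2]
3. p(p(m(a, p(e), m(b, a, p(b)))))  →  p(p(m(a, p(e), e)))   [R5 at 1.1.3]
4. p(p(m(a, p(e), e)))  →  p(p(b))   [R1 at 1.1]

p(p(b))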